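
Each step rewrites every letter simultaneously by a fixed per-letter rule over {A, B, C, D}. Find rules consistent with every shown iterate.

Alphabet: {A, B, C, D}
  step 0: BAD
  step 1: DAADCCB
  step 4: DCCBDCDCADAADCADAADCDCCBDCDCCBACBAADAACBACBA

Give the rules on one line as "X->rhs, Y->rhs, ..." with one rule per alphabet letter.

A->DC, B->DAA, C->A, D->CB

  step 0 ⇒ step 1: BAD ⇒ DAA·DC·CB
    A ↦ DC
    B ↦ DAA
    D ↦ CB
    C ↦ A  (constrained at step 1)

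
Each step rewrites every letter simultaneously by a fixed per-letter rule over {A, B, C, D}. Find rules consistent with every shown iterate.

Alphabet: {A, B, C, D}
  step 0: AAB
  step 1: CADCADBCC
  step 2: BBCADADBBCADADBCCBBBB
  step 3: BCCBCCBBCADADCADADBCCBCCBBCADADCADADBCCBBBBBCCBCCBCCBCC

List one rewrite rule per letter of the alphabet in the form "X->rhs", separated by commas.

  step 2 ⇒ step 3: BBCADADBBCADADBCCBBBB ⇒ BCC·BCC·BB·CAD·AD·CAD·AD·BCC·BCC·BB·CAD·AD·CAD·AD·BCC·BB·BB·BCC·BCC·BCC·BCC
    A ↦ CAD
    B ↦ BCC
    C ↦ BB
    D ↦ AD

A->CAD, B->BCC, C->BB, D->AD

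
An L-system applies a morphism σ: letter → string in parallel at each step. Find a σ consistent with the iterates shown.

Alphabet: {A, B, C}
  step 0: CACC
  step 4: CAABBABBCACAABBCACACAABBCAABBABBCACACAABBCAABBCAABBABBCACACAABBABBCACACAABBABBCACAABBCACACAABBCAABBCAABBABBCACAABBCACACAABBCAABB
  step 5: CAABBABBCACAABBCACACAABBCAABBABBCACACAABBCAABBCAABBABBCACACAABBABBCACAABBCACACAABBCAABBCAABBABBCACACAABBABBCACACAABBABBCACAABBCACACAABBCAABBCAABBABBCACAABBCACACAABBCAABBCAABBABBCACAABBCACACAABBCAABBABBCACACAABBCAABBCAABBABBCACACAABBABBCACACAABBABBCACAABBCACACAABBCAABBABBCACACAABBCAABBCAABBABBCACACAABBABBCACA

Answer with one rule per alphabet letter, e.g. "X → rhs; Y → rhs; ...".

  step 4 ⇒ step 5: CAABBABBCACAABBCACACAABBCAABBABBCACACAABBCAABBCAABBABBCACACAABBABBCACACAABBABBCACAABBCACACAABBCAABBCAABBABBCACAABBCACACAABBCAABB ⇒ CA·ABB·ABB·CA·CA·ABB·CA·CA·CA·ABB·CA·ABB·ABB·CA·CA·CA·ABB·CA·ABB·CA·ABB·ABB·CA·CA·CA·ABB·ABB·CA·CA·ABB·CA·CA·CA·ABB·CA·ABB·CA·ABB·ABB·CA·CA·CA·ABB·ABB·CA·CA·CA·ABB·ABB·CA·CA·ABB·CA·CA·CA·ABB·CA·ABB·CA·ABB·ABB·CA·CA·ABB·CA·CA·CA·ABB·CA·ABB·CA·ABB·ABB·CA·CA·ABB·CA·CA·CA·ABB·CA·ABB·ABB·CA·CA·CA·ABB·CA·ABB·CA·ABB·ABB·CA·CA·CA·ABB·ABB·CA·CA·CA·ABB·ABB·CA·CA·ABB·CA·CA·CA·ABB·CA·ABB·ABB·CA·CA·CA·ABB·CA·ABB·CA·ABB·ABB·CA·CA·CA·ABB·ABB·CA·CA
    A ↦ ABB
    B ↦ CA
    C ↦ CA

A->ABB, B->CA, C->CA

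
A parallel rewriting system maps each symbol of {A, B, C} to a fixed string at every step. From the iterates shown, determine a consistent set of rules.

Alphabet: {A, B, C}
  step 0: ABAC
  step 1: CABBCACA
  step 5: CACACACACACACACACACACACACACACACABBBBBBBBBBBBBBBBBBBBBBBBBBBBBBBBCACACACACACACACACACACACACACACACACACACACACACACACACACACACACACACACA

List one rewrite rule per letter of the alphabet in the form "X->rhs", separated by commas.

  step 0 ⇒ step 1: ABAC ⇒ CA·BB·CA·CA
    A ↦ CA
    B ↦ BB
    C ↦ CA

A->CA, B->BB, C->CA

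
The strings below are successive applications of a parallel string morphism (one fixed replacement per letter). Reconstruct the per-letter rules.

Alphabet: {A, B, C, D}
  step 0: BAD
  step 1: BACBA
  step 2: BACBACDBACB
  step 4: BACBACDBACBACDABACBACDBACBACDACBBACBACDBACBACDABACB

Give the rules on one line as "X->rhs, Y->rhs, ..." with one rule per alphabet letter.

  step 1 ⇒ step 2: BACBA ⇒ BA·CB·ACD·BA·CB
    A ↦ CB
    B ↦ BA
    C ↦ ACD
  step 0 ⇒ step 1: BAD ⇒ BA·CB·A
    D ↦ A

A->CB, B->BA, C->ACD, D->A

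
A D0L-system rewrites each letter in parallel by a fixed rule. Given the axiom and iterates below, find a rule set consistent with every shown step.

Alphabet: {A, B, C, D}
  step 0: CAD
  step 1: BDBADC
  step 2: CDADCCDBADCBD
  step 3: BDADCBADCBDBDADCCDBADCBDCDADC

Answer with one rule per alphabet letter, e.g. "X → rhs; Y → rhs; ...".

  step 2 ⇒ step 3: CDADCCDBADCBD ⇒ BD·ADC·B·ADC·BD·BD·ADC·CD·B·ADC·BD·CD·ADC
    A ↦ B
    B ↦ CD
    C ↦ BD
    D ↦ ADC

A->B, B->CD, C->BD, D->ADC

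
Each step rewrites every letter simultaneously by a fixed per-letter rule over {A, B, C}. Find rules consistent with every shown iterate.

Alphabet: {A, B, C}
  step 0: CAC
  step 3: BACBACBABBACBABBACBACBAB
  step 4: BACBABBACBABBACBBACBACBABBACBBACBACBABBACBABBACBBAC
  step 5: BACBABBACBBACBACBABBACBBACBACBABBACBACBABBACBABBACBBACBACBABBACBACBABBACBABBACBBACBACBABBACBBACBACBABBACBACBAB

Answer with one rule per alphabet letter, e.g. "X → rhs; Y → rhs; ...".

  step 4 ⇒ step 5: BACBABBACBABBACBBACBACBABBACBBACBACBABBACBABBACBBAC ⇒ BAC·B·AB·BAC·B·BAC·BAC·B·AB·BAC·B·BAC·BAC·B·AB·BAC·BAC·B·AB·BAC·B·AB·BAC·B·BAC·BAC·B·AB·BAC·BAC·B·AB·BAC·B·AB·BAC·B·BAC·BAC·B·AB·BAC·B·BAC·BAC·B·AB·BAC·BAC·B·AB
    A ↦ B
    B ↦ BAC
    C ↦ AB

A->B, B->BAC, C->AB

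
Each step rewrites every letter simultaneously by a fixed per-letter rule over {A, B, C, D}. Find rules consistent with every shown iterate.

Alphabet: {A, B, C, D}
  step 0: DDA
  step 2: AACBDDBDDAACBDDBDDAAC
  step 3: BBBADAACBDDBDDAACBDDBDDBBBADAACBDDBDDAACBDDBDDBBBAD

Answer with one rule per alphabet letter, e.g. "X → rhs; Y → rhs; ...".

  step 2 ⇒ step 3: AACBDDBDDAACBDDBDDAAC ⇒ B·B·BAD·AAC·BDD·BDD·AAC·BDD·BDD·B·B·BAD·AAC·BDD·BDD·AAC·BDD·BDD·B·B·BAD
    A ↦ B
    B ↦ AAC
    C ↦ BAD
    D ↦ BDD

A->B, B->AAC, C->BAD, D->BDD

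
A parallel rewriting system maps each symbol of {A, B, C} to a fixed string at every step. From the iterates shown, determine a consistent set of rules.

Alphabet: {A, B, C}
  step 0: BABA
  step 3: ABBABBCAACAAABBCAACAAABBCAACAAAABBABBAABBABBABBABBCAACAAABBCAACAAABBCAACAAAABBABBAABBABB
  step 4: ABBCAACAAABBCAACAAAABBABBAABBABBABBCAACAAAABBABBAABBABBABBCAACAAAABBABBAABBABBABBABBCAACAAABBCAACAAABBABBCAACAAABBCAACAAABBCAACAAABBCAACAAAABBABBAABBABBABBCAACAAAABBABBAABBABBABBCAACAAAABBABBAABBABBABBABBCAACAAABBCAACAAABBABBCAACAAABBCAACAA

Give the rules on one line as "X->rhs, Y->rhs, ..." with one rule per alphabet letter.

A->ABB, B->CAA, C->A

  step 3 ⇒ step 4: ABBABBCAACAAABBCAACAAABBCAACAAAABBABBAABBABBABBABBCAACAAABBCAACAAABBCAACAAAABBABBAABBABB ⇒ ABB·CAA·CAA·ABB·CAA·CAA·A·ABB·ABB·A·ABB·ABB·ABB·CAA·CAA·A·ABB·ABB·A·ABB·ABB·ABB·CAA·CAA·A·ABB·ABB·A·ABB·ABB·ABB·ABB·CAA·CAA·ABB·CAA·CAA·ABB·ABB·CAA·CAA·ABB·CAA·CAA·ABB·CAA·CAA·ABB·CAA·CAA·A·ABB·ABB·A·ABB·ABB·ABB·CAA·CAA·A·ABB·ABB·A·ABB·ABB·ABB·CAA·CAA·A·ABB·ABB·A·ABB·ABB·ABB·ABB·CAA·CAA·ABB·CAA·CAA·ABB·ABB·CAA·CAA·ABB·CAA·CAA
    A ↦ ABB
    B ↦ CAA
    C ↦ A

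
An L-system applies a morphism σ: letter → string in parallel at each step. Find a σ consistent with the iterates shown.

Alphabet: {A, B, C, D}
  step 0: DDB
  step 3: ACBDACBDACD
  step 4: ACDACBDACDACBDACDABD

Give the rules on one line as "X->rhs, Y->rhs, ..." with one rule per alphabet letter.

  step 3 ⇒ step 4: ACBDACBDACD ⇒ ACD·A·C·BD·ACD·A·C·BD·ACD·A·BD
    A ↦ ACD
    B ↦ C
    C ↦ A
    D ↦ BD

A->ACD, B->C, C->A, D->BD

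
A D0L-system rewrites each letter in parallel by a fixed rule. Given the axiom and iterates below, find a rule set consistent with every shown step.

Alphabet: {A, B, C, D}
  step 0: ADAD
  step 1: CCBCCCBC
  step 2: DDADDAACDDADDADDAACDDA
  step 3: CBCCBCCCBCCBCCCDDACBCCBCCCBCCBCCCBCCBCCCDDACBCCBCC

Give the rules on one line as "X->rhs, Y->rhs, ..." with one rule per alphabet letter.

  step 2 ⇒ step 3: DDADDAACDDADDADDAACDDA ⇒ CBC·CBC·C·CBC·CBC·C·C·DDA·CBC·CBC·C·CBC·CBC·C·CBC·CBC·C·C·DDA·CBC·CBC·C
    A ↦ C
    C ↦ DDA
    D ↦ CBC
  step 1 ⇒ step 2: CCBCCCBC ⇒ DDA·DDA·AC·DDA·DDA·DDA·AC·DDA
    B ↦ AC

A->C, B->AC, C->DDA, D->CBC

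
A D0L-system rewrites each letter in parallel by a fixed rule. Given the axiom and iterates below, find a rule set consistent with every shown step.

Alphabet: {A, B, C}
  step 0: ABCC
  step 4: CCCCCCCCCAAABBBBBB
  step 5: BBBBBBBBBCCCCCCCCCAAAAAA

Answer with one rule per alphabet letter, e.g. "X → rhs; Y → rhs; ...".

A->CCC, B->A, C->B

  step 4 ⇒ step 5: CCCCCCCCCAAABBBBBB ⇒ B·B·B·B·B·B·B·B·B·CCC·CCC·CCC·A·A·A·A·A·A
    A ↦ CCC
    B ↦ A
    C ↦ B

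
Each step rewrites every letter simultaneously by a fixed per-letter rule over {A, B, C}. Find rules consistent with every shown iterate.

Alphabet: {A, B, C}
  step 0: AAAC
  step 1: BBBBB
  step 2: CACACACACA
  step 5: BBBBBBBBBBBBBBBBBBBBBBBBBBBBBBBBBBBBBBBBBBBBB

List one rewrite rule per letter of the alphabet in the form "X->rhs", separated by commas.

  step 1 ⇒ step 2: BBBBB ⇒ CA·CA·CA·CA·CA
    B ↦ CA
  step 0 ⇒ step 1: AAAC ⇒ B·B·B·BB
    A ↦ B
  step 0 ⇒ step 1: AAAC ⇒ B·B·B·BB
    C ↦ BB

A->B, B->CA, C->BB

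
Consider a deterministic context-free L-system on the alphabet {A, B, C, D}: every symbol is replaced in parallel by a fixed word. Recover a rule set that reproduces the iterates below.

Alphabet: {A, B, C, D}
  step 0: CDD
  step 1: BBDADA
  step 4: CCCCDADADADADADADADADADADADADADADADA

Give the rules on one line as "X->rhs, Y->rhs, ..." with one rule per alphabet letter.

  step 0 ⇒ step 1: CDD ⇒ BB·DA·DA
    C ↦ BB
    D ↦ DA
    A ↦ DA  (constrained at step 1)
    B ↦ C  (constrained at step 1)

A->DA, B->C, C->BB, D->DA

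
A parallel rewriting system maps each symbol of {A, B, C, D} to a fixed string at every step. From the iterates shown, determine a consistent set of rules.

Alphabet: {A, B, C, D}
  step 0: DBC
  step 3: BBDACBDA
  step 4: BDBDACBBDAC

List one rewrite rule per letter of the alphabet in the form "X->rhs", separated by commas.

A->C, B->BD, C->B, D->A

  step 3 ⇒ step 4: BBDACBDA ⇒ BD·BD·A·C·B·BD·A·C
    A ↦ C
    B ↦ BD
    C ↦ B
    D ↦ A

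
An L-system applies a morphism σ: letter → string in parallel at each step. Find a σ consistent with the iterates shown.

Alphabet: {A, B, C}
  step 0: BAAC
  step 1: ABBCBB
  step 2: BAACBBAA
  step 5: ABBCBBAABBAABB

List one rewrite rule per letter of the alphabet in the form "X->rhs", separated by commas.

A->B, B->A, C->CBB

  step 1 ⇒ step 2: ABBCBB ⇒ B·A·A·CBB·A·A
    A ↦ B
    B ↦ A
    C ↦ CBB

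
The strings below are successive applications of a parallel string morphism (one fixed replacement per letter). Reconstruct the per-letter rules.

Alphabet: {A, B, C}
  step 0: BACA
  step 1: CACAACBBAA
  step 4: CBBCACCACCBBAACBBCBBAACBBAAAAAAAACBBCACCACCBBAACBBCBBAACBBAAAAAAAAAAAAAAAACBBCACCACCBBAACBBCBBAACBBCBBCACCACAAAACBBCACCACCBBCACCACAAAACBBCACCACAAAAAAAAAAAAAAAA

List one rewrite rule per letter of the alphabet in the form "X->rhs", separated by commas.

  step 0 ⇒ step 1: BACA ⇒ CAC·AA·CBB·AA
    A ↦ AA
    B ↦ CAC
    C ↦ CBB

A->AA, B->CAC, C->CBB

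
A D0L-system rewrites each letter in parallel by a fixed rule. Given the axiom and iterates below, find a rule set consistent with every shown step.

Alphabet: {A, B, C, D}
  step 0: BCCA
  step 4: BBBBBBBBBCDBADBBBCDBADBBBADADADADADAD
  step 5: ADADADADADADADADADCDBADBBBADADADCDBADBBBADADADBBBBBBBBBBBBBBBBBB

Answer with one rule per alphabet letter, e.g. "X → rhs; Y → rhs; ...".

  step 4 ⇒ step 5: BBBBBBBBBCDBADBBBCDBADBBBADADADADADAD ⇒ AD·AD·AD·AD·AD·AD·AD·AD·AD·CD·B·AD·BB·B·AD·AD·AD·CD·B·AD·BB·B·AD·AD·AD·BB·B·BB·B·BB·B·BB·B·BB·B·BB·B
    A ↦ BB
    B ↦ AD
    C ↦ CD
    D ↦ B

A->BB, B->AD, C->CD, D->B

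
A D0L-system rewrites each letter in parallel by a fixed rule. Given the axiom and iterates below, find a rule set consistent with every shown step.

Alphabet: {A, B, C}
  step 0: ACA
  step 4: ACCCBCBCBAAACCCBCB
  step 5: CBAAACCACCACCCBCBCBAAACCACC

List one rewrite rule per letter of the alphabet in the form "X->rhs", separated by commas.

A->CB, B->CC, C->A

  step 4 ⇒ step 5: ACCCBCBCBAAACCCBCB ⇒ CB·A·A·A·CC·A·CC·A·CC·CB·CB·CB·A·A·A·CC·A·CC
    A ↦ CB
    B ↦ CC
    C ↦ A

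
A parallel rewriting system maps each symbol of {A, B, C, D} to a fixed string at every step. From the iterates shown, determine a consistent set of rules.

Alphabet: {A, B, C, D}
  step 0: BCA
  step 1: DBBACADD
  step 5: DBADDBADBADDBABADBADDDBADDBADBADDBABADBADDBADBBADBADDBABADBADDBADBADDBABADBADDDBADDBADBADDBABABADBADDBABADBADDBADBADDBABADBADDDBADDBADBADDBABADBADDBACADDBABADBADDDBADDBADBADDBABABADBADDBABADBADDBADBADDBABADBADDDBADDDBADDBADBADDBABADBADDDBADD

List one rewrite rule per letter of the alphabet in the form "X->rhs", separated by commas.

  step 0 ⇒ step 1: BCA ⇒ DB·BAC·ADD
    A ↦ ADD
    B ↦ DB
    C ↦ BAC
    D ↦ BA  (constrained at step 1)

A->ADD, B->DB, C->BAC, D->BA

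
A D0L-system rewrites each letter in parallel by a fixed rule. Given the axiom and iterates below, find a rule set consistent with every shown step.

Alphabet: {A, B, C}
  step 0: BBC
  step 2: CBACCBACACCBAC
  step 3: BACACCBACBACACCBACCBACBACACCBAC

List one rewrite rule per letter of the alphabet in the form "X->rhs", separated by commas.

  step 2 ⇒ step 3: CBACCBACACCBAC ⇒ BAC·AC·C·BAC·BAC·AC·C·BAC·C·BAC·BAC·AC·C·BAC
    A ↦ C
    B ↦ AC
    C ↦ BAC

A->C, B->AC, C->BAC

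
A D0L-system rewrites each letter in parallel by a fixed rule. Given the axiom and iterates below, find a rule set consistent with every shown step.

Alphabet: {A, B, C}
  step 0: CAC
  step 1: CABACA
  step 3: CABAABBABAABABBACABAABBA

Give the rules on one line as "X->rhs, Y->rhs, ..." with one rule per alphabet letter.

A->BA, B->AB, C->CA

  step 0 ⇒ step 1: CAC ⇒ CA·BA·CA
    A ↦ BA
    C ↦ CA
    B ↦ AB  (constrained at step 1)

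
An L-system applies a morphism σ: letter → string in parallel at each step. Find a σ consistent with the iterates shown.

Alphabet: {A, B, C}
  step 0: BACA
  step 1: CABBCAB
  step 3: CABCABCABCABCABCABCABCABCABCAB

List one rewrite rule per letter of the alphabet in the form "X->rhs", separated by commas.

A->B, B->CAB, C->CA

  step 0 ⇒ step 1: BACA ⇒ CAB·B·CA·B
    A ↦ B
    B ↦ CAB
    C ↦ CA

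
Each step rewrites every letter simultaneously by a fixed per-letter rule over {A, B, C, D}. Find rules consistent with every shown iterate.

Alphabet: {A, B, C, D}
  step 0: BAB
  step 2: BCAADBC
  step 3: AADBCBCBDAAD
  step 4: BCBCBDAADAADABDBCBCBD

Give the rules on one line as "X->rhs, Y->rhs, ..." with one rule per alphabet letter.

A->BC, B->A, C->AD, D->BD

  step 3 ⇒ step 4: AADBCBCBDAAD ⇒ BC·BC·BD·A·AD·A·AD·A·BD·BC·BC·BD
    A ↦ BC
    B ↦ A
    C ↦ AD
    D ↦ BD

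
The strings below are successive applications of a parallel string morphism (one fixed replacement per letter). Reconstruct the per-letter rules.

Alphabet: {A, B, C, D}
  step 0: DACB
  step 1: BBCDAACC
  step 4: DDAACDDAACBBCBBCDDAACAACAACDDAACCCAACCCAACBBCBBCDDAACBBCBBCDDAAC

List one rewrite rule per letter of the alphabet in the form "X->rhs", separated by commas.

  step 0 ⇒ step 1: DACB ⇒ BBC·D·AAC·C
    A ↦ D
    B ↦ C
    C ↦ AAC
    D ↦ BBC

A->D, B->C, C->AAC, D->BBC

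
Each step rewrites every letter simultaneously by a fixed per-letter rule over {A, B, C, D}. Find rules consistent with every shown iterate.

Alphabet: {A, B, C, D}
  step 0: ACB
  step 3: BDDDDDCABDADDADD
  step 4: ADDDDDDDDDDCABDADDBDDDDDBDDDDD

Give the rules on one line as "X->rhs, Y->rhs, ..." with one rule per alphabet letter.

A->BD, B->A, C->CA, D->DD

  step 3 ⇒ step 4: BDDDDDCABDADDADD ⇒ A·DD·DD·DD·DD·DD·CA·BD·A·DD·BD·DD·DD·BD·DD·DD
    A ↦ BD
    B ↦ A
    C ↦ CA
    D ↦ DD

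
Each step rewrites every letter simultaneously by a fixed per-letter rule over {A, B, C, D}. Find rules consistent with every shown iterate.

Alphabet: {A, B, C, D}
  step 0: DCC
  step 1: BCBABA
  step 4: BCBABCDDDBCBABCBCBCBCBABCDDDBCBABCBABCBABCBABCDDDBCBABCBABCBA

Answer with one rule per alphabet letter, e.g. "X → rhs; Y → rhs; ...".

  step 0 ⇒ step 1: DCC ⇒ BC·BA·BA
    C ↦ BA
    D ↦ BC
    A ↦ DDD  (constrained at step 1)
    B ↦ BC  (constrained at step 1)

A->DDD, B->BC, C->BA, D->BC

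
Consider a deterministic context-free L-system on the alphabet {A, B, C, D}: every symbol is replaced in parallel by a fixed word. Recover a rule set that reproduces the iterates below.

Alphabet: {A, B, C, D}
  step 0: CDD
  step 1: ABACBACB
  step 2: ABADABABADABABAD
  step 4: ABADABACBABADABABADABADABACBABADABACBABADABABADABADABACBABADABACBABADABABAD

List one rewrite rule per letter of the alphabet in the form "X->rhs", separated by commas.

  step 1 ⇒ step 2: ABACBACB ⇒ AB·AD·AB·AB·AD·AB·AB·AD
    A ↦ AB
    B ↦ AD
    C ↦ AB
  step 0 ⇒ step 1: CDD ⇒ AB·ACB·ACB
    D ↦ ACB

A->AB, B->AD, C->AB, D->ACB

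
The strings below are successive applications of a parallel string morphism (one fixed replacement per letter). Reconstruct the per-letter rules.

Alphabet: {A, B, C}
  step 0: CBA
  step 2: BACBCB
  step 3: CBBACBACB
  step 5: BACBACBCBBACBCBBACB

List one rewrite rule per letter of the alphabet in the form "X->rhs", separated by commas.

A->B, B->CB, C->A

  step 2 ⇒ step 3: BACBCB ⇒ CB·B·A·CB·A·CB
    A ↦ B
    B ↦ CB
    C ↦ A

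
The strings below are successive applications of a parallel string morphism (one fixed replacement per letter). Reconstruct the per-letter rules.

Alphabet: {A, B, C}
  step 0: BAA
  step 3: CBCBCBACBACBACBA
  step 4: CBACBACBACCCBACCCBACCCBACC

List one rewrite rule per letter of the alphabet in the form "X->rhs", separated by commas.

A->CC, B->A, C->CB

  step 3 ⇒ step 4: CBCBCBACBACBACBA ⇒ CB·A·CB·A·CB·A·CC·CB·A·CC·CB·A·CC·CB·A·CC
    A ↦ CC
    B ↦ A
    C ↦ CB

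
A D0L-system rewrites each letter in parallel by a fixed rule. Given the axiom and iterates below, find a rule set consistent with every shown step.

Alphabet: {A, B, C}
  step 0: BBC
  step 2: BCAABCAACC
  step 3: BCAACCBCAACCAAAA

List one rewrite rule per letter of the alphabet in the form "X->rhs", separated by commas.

A->C, B->BC, C->AA

  step 2 ⇒ step 3: BCAABCAACC ⇒ BC·AA·C·C·BC·AA·C·C·AA·AA
    A ↦ C
    B ↦ BC
    C ↦ AA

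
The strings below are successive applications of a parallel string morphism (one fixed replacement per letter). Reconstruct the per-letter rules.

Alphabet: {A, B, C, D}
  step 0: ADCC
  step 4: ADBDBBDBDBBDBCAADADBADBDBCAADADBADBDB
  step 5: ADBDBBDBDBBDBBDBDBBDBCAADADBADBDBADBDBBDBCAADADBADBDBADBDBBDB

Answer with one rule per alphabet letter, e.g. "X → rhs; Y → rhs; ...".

A->AD, B->DB, C->CA, D->B

  step 4 ⇒ step 5: ADBDBBDBDBBDBCAADADBADBDBCAADADBADBDB ⇒ AD·B·DB·B·DB·DB·B·DB·B·DB·DB·B·DB·CA·AD·AD·B·AD·B·DB·AD·B·DB·B·DB·CA·AD·AD·B·AD·B·DB·AD·B·DB·B·DB
    A ↦ AD
    B ↦ DB
    C ↦ CA
    D ↦ B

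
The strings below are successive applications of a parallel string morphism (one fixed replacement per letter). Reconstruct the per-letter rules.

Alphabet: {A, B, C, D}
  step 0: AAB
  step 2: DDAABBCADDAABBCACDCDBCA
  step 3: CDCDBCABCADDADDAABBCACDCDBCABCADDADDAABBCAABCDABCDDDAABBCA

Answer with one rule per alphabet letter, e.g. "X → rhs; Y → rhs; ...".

  step 2 ⇒ step 3: DDAABBCADDAABBCACDCDBCA ⇒ CD·CD·BCA·BCA·DDA·DDA·AB·BCA·CD·CD·BCA·BCA·DDA·DDA·AB·BCA·AB·CD·AB·CD·DDA·AB·BCA
    A ↦ BCA
    B ↦ DDA
    C ↦ AB
    D ↦ CD

A->BCA, B->DDA, C->AB, D->CD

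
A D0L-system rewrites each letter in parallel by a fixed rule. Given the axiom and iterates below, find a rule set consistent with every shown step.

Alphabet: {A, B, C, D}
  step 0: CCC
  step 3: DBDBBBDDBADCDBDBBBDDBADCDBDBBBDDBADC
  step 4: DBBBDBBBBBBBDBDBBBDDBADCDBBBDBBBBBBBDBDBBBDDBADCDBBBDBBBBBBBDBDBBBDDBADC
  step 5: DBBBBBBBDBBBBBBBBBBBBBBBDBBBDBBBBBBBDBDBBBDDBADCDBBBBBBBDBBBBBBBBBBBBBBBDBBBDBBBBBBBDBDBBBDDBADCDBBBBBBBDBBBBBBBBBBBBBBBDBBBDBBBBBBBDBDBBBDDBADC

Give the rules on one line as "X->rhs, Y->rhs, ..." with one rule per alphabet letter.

A->D, B->BB, C->ADC, D->DB

  step 4 ⇒ step 5: DBBBDBBBBBBBDBDBBBDDBADCDBBBDBBBBBBBDBDBBBDDBADCDBBBDBBBBBBBDBDBBBDDBADC ⇒ DB·BB·BB·BB·DB·BB·BB·BB·BB·BB·BB·BB·DB·BB·DB·BB·BB·BB·DB·DB·BB·D·DB·ADC·DB·BB·BB·BB·DB·BB·BB·BB·BB·BB·BB·BB·DB·BB·DB·BB·BB·BB·DB·DB·BB·D·DB·ADC·DB·BB·BB·BB·DB·BB·BB·BB·BB·BB·BB·BB·DB·BB·DB·BB·BB·BB·DB·DB·BB·D·DB·ADC
    A ↦ D
    B ↦ BB
    C ↦ ADC
    D ↦ DB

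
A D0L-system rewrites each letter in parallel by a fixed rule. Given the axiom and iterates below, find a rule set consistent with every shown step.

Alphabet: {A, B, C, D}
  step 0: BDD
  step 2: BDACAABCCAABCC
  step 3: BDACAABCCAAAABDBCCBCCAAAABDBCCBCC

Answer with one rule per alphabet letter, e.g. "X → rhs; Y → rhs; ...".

A->AA, B->BD, C->BCC, D->AC

  step 2 ⇒ step 3: BDACAABCCAABCC ⇒ BD·AC·AA·BCC·AA·AA·BD·BCC·BCC·AA·AA·BD·BCC·BCC
    A ↦ AA
    B ↦ BD
    C ↦ BCC
    D ↦ AC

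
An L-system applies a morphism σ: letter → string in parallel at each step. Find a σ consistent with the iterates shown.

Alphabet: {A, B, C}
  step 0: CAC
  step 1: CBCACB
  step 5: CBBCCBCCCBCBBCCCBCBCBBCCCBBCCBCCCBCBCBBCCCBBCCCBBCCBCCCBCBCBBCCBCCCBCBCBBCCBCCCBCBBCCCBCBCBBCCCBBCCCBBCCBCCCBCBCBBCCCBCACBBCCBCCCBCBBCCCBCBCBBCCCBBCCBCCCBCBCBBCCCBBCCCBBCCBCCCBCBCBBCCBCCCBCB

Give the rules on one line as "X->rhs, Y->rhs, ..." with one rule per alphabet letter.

  step 0 ⇒ step 1: CAC ⇒ CB·CA·CB
    A ↦ CA
    C ↦ CB
    B ↦ BCC  (constrained at step 1)

A->CA, B->BCC, C->CB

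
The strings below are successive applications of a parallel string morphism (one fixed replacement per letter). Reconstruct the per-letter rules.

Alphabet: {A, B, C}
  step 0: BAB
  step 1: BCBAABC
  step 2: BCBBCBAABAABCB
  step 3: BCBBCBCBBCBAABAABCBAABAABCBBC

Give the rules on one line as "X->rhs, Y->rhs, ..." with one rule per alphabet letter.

A->BAA, B->BC, C->B

  step 2 ⇒ step 3: BCBBCBAABAABCB ⇒ BC·B·BC·BC·B·BC·BAA·BAA·BC·BAA·BAA·BC·B·BC
    A ↦ BAA
    B ↦ BC
    C ↦ B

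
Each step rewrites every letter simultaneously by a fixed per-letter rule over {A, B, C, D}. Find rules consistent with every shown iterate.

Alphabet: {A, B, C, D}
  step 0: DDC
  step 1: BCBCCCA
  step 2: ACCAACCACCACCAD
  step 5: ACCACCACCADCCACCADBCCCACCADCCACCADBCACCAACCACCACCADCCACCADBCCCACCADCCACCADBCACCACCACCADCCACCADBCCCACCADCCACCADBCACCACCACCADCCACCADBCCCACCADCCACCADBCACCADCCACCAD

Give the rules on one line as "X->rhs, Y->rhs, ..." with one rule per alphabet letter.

  step 1 ⇒ step 2: BCBCCCA ⇒ A·CCA·A·CCA·CCA·CCA·D
    A ↦ D
    B ↦ A
    C ↦ CCA
  step 0 ⇒ step 1: DDC ⇒ BC·BC·CCA
    D ↦ BC

A->D, B->A, C->CCA, D->BC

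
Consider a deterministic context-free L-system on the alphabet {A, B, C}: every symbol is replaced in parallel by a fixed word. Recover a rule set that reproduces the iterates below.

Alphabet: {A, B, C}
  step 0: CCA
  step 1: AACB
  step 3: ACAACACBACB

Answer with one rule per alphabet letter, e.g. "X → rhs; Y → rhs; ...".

A->CB, B->CA, C->A

  step 0 ⇒ step 1: CCA ⇒ A·A·CB
    A ↦ CB
    C ↦ A
    B ↦ CA  (constrained at step 1)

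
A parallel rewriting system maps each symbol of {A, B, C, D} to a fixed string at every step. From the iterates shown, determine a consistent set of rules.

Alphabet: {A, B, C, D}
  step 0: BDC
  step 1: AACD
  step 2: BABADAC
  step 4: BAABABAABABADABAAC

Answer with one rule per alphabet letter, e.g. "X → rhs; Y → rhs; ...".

  step 1 ⇒ step 2: AACD ⇒ BA·BA·D·AC
    A ↦ BA
    C ↦ D
    D ↦ AC
  step 0 ⇒ step 1: BDC ⇒ A·AC·D
    B ↦ A

A->BA, B->A, C->D, D->AC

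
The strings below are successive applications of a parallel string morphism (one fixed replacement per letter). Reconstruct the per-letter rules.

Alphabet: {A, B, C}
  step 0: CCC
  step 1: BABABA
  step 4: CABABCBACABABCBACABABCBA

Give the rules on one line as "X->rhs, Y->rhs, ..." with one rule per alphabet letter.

A->AB, B->C, C->BA

  step 0 ⇒ step 1: CCC ⇒ BA·BA·BA
    C ↦ BA
    A ↦ AB  (constrained at step 1)
    B ↦ C  (constrained at step 1)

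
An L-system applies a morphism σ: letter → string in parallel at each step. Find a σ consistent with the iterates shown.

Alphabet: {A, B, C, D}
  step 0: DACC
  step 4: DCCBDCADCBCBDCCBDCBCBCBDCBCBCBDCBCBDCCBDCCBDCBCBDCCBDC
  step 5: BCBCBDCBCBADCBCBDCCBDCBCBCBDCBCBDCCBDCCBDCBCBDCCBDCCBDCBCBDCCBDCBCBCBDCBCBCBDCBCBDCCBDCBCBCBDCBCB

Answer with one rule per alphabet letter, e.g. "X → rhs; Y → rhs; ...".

  step 4 ⇒ step 5: DCCBDCADCBCBDCCBDCBCBCBDCBCBCBDCBCBDCCBDCCBDCBCBDCCBDC ⇒ B·CB·CB·DC·B·CB·ADC·B·CB·DC·CB·DC·B·CB·CB·DC·B·CB·DC·CB·DC·CB·DC·B·CB·DC·CB·DC·CB·DC·B·CB·DC·CB·DC·B·CB·CB·DC·B·CB·CB·DC·B·CB·DC·CB·DC·B·CB·CB·DC·B·CB
    A ↦ ADC
    B ↦ DC
    C ↦ CB
    D ↦ B

A->ADC, B->DC, C->CB, D->B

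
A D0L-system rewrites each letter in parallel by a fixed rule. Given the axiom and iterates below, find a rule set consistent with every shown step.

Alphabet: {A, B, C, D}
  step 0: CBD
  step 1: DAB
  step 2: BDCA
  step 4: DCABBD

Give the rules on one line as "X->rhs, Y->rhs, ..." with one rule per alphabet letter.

A->DC, B->A, C->D, D->B

  step 1 ⇒ step 2: DAB ⇒ B·DC·A
    A ↦ DC
    B ↦ A
    D ↦ B
  step 0 ⇒ step 1: CBD ⇒ D·A·B
    C ↦ D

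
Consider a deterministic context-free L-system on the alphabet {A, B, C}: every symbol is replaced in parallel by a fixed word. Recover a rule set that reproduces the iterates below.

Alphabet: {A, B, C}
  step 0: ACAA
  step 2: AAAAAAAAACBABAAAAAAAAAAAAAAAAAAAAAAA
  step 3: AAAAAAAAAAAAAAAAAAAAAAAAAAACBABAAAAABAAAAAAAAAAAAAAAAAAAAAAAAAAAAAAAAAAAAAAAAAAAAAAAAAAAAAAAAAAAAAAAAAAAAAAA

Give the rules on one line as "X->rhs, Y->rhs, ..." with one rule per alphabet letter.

A->AAA, B->BAA, C->CBA

  step 2 ⇒ step 3: AAAAAAAAACBABAAAAAAAAAAAAAAAAAAAAAAA ⇒ AAA·AAA·AAA·AAA·AAA·AAA·AAA·AAA·AAA·CBA·BAA·AAA·BAA·AAA·AAA·AAA·AAA·AAA·AAA·AAA·AAA·AAA·AAA·AAA·AAA·AAA·AAA·AAA·AAA·AAA·AAA·AAA·AAA·AAA·AAA·AAA
    A ↦ AAA
    B ↦ BAA
    C ↦ CBA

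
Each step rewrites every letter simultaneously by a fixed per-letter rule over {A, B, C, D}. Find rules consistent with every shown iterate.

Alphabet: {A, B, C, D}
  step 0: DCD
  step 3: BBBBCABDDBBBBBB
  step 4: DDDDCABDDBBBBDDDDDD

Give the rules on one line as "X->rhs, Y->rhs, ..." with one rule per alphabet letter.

  step 3 ⇒ step 4: BBBBCABDDBBBBBB ⇒ D·D·D·D·CA·BD·D·BB·BB·D·D·D·D·D·D
    A ↦ BD
    B ↦ D
    C ↦ CA
    D ↦ BB

A->BD, B->D, C->CA, D->BB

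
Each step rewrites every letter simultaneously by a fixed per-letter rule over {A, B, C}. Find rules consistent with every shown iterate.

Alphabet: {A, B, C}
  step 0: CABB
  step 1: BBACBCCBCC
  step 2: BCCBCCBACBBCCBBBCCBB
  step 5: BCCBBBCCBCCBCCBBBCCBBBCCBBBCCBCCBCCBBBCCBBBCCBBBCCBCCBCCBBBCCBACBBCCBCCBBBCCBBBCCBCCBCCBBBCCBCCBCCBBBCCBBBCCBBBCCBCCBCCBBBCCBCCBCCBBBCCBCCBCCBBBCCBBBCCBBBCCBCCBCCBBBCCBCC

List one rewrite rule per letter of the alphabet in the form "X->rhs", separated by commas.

  step 1 ⇒ step 2: BBACBCCBCC ⇒ BCC·BCC·BAC·B·BCC·B·B·BCC·B·B
    A ↦ BAC
    B ↦ BCC
    C ↦ B

A->BAC, B->BCC, C->B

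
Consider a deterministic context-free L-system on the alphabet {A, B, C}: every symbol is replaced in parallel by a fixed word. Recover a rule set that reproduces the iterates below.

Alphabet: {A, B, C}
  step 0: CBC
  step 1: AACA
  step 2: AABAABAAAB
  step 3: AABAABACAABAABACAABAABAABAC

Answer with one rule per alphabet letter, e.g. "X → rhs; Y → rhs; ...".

A->AAB, B->AC, C->A

  step 2 ⇒ step 3: AABAABAAAB ⇒ AAB·AAB·AC·AAB·AAB·AC·AAB·AAB·AAB·AC
    A ↦ AAB
    B ↦ AC
  step 0 ⇒ step 1: CBC ⇒ A·AC·A
    C ↦ A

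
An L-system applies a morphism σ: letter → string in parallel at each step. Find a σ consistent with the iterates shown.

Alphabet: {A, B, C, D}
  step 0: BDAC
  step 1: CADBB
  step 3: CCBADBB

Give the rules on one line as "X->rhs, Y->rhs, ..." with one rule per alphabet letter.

  step 0 ⇒ step 1: BDAC ⇒ C·AD·B·B
    A ↦ B
    B ↦ C
    C ↦ B
    D ↦ AD

A->B, B->C, C->B, D->AD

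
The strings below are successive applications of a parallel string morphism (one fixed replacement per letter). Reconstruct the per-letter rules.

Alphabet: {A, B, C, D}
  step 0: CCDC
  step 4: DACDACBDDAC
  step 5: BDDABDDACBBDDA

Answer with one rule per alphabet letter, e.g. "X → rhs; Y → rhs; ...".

A->D, B->C, C->DA, D->B

  step 4 ⇒ step 5: DACDACBDDAC ⇒ B·D·DA·B·D·DA·C·B·B·D·DA
    A ↦ D
    B ↦ C
    C ↦ DA
    D ↦ B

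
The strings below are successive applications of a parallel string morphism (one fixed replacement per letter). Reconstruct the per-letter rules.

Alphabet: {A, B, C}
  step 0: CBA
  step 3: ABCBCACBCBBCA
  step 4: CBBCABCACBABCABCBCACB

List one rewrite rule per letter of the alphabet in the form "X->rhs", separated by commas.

A->CB, B->BC, C->A

  step 3 ⇒ step 4: ABCBCACBCBBCA ⇒ CB·BC·A·BC·A·CB·A·BC·A·BC·BC·A·CB
    A ↦ CB
    B ↦ BC
    C ↦ A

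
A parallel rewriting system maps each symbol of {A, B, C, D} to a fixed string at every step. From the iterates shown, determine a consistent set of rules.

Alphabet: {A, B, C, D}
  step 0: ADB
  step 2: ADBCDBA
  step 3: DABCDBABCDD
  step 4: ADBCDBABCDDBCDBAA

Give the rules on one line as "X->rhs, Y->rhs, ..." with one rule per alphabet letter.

  step 3 ⇒ step 4: DABCDBABCDD ⇒ A·D·BCD·B·A·BCD·D·BCD·B·A·A
    A ↦ D
    B ↦ BCD
    C ↦ B
    D ↦ A

A->D, B->BCD, C->B, D->A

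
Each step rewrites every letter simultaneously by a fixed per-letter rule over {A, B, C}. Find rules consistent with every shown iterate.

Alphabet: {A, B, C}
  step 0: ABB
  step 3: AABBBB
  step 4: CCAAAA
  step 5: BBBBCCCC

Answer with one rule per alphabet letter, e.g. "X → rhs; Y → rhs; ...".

A->C, B->A, C->BB

  step 4 ⇒ step 5: CCAAAA ⇒ BB·BB·C·C·C·C
    A ↦ C
    C ↦ BB
  step 3 ⇒ step 4: AABBBB ⇒ C·C·A·A·A·A
    B ↦ A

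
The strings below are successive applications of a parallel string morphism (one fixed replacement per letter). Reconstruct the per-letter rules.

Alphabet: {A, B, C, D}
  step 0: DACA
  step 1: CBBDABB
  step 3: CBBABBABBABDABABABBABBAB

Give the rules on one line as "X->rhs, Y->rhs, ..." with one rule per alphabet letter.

  step 0 ⇒ step 1: DACA ⇒ CB·B·DAB·B
    A ↦ B
    C ↦ DAB
    D ↦ CB
    B ↦ AB  (constrained at step 1)

A->B, B->AB, C->DAB, D->CB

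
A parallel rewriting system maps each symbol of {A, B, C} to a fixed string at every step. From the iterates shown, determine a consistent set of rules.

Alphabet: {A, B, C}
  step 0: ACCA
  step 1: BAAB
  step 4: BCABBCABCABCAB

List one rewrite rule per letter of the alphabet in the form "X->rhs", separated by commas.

A->B, B->BC, C->A

  step 0 ⇒ step 1: ACCA ⇒ B·A·A·B
    A ↦ B
    C ↦ A
    B ↦ BC  (constrained at step 1)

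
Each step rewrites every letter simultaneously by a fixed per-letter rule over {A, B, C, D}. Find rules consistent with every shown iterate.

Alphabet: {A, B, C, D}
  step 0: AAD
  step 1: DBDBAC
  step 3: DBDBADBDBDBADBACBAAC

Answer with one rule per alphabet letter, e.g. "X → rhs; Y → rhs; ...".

  step 0 ⇒ step 1: AAD ⇒ DB·DB·AC
    A ↦ DB
    D ↦ AC
    B ↦ BA  (constrained at step 1)
    C ↦ D  (constrained at step 1)

A->DB, B->BA, C->D, D->AC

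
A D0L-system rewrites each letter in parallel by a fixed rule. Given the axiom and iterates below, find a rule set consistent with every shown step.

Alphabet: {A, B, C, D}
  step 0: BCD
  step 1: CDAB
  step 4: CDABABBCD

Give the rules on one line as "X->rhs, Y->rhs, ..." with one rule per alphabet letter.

A->B, B->CD, C->A, D->B

  step 0 ⇒ step 1: BCD ⇒ CD·A·B
    B ↦ CD
    C ↦ A
    D ↦ B
    A ↦ B  (constrained at step 1)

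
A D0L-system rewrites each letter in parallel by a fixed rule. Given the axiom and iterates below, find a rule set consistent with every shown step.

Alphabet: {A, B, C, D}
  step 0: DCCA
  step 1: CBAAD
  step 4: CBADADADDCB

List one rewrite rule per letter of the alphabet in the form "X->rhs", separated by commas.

  step 0 ⇒ step 1: DCCA ⇒ CB·A·A·D
    A ↦ D
    C ↦ A
    D ↦ CB
    B ↦ D  (constrained at step 1)

A->D, B->D, C->A, D->CB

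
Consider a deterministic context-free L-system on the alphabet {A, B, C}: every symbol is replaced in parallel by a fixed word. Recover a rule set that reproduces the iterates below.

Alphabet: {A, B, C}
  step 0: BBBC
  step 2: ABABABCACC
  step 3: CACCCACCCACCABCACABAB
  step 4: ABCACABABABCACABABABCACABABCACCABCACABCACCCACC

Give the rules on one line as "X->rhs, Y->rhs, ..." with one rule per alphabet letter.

  step 3 ⇒ step 4: CACCCACCCACCABCACABAB ⇒ AB·CAC·AB·AB·AB·CAC·AB·AB·AB·CAC·AB·AB·CAC·C·AB·CAC·AB·CAC·C·CAC·C
    A ↦ CAC
    B ↦ C
    C ↦ AB

A->CAC, B->C, C->AB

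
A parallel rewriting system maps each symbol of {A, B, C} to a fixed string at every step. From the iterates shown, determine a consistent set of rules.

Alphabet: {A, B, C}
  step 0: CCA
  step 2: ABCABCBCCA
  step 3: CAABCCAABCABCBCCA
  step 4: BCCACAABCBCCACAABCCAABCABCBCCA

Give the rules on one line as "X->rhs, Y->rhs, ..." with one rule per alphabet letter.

A->CA, B->A, C->BC

  step 3 ⇒ step 4: CAABCCAABCABCBCCA ⇒ BC·CA·CA·A·BC·BC·CA·CA·A·BC·CA·A·BC·A·BC·BC·CA
    A ↦ CA
    B ↦ A
    C ↦ BC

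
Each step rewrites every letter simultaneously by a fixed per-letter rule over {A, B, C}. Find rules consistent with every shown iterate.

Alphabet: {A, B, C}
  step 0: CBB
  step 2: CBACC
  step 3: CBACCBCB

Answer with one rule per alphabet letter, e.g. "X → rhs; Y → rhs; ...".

  step 2 ⇒ step 3: CBACC ⇒ CB·A·C·CB·CB
    A ↦ C
    B ↦ A
    C ↦ CB

A->C, B->A, C->CB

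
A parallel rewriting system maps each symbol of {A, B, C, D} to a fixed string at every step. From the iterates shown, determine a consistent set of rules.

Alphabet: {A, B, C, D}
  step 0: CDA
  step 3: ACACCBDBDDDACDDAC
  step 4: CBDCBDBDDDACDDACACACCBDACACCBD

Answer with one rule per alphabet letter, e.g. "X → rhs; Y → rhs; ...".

A->C, B->DD, C->BD, D->AC

  step 3 ⇒ step 4: ACACCBDBDDDACDDAC ⇒ C·BD·C·BD·BD·DD·AC·DD·AC·AC·AC·C·BD·AC·AC·C·BD
    A ↦ C
    B ↦ DD
    C ↦ BD
    D ↦ AC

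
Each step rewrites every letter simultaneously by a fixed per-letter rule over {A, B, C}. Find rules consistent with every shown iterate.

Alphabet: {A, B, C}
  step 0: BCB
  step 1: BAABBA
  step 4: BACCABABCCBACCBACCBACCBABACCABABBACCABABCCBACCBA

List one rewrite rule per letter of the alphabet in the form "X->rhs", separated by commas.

A->CC, B->BA, C->AB

  step 0 ⇒ step 1: BCB ⇒ BA·AB·BA
    B ↦ BA
    C ↦ AB
    A ↦ CC  (constrained at step 1)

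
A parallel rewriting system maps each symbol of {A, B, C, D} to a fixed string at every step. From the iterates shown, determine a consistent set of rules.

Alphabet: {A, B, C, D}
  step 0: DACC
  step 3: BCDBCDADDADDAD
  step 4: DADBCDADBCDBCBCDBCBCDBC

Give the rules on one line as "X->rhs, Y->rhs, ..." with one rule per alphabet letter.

A->D, B->DA, C->D, D->BC

  step 3 ⇒ step 4: BCDBCDADDADDAD ⇒ DA·D·BC·DA·D·BC·D·BC·BC·D·BC·BC·D·BC
    A ↦ D
    B ↦ DA
    C ↦ D
    D ↦ BC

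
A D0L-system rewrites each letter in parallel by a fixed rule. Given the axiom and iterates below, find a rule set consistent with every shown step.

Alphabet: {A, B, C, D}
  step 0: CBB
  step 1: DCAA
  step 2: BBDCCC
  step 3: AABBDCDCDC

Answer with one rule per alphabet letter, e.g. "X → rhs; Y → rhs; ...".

A->C, B->A, C->DC, D->BB

  step 2 ⇒ step 3: BBDCCC ⇒ A·A·BB·DC·DC·DC
    B ↦ A
    C ↦ DC
    D ↦ BB
  step 1 ⇒ step 2: DCAA ⇒ BB·DC·C·C
    A ↦ C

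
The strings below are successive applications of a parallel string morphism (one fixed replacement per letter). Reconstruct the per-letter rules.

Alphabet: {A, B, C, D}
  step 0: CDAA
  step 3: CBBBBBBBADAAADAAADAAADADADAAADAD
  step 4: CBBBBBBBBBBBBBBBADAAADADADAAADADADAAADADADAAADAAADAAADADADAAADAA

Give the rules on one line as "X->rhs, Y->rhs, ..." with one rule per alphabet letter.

  step 3 ⇒ step 4: CBBBBBBBADAAADAAADAAADADADAAADAD ⇒ CB·BB·BB·BB·BB·BB·BB·BB·AD·AA·AD·AD·AD·AA·AD·AD·AD·AA·AD·AD·AD·AA·AD·AA·AD·AA·AD·AD·AD·AA·AD·AA
    A ↦ AD
    B ↦ BB
    C ↦ CB
    D ↦ AA

A->AD, B->BB, C->CB, D->AA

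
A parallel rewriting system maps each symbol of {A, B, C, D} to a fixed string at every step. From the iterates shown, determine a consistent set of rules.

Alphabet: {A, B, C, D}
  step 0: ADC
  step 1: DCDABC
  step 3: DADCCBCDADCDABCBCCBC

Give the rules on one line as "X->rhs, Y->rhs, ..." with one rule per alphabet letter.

  step 0 ⇒ step 1: ADC ⇒ DC·DA·BC
    A ↦ DC
    C ↦ BC
    D ↦ DA
    B ↦ C  (constrained at step 1)

A->DC, B->C, C->BC, D->DA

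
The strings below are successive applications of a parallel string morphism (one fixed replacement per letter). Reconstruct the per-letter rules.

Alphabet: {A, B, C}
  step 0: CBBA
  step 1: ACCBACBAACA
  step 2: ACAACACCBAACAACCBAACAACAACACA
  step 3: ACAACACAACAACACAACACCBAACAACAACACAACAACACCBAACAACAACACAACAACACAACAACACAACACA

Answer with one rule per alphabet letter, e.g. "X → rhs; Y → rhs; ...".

  step 2 ⇒ step 3: ACAACACCBAACAACCBAACAACAACACA ⇒ ACA·AC·ACA·ACA·AC·ACA·AC·AC·CBA·ACA·ACA·AC·ACA·ACA·AC·AC·CBA·ACA·ACA·AC·ACA·ACA·AC·ACA·ACA·AC·ACA·AC·ACA
    A ↦ ACA
    B ↦ CBA
    C ↦ AC

A->ACA, B->CBA, C->AC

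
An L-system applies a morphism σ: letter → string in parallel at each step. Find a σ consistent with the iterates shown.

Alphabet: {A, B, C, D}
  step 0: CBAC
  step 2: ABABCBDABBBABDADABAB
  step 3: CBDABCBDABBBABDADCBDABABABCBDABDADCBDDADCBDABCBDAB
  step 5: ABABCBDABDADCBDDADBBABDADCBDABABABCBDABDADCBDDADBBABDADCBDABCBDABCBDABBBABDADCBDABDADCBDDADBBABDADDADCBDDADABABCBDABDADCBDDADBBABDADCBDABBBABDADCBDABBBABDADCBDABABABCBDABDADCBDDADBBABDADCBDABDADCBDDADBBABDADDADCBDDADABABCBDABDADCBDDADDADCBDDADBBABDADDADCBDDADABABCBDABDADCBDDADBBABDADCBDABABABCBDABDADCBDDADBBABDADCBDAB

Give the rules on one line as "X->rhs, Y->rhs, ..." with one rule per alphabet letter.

  step 2 ⇒ step 3: ABABCBDABBBABDADABAB ⇒ CBD·AB·CBD·AB·BB·AB·DAD·CBD·AB·AB·AB·CBD·AB·DAD·CBD·DAD·CBD·AB·CBD·AB
    A ↦ CBD
    B ↦ AB
    C ↦ BB
    D ↦ DAD

A->CBD, B->AB, C->BB, D->DAD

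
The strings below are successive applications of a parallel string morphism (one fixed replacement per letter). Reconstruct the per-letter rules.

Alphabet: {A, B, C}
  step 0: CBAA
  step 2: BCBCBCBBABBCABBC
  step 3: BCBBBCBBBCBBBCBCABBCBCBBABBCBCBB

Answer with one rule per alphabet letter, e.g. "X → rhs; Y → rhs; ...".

A->AB, B->BC, C->BB

  step 2 ⇒ step 3: BCBCBCBBABBCABBC ⇒ BC·BB·BC·BB·BC·BB·BC·BC·AB·BC·BC·BB·AB·BC·BC·BB
    A ↦ AB
    B ↦ BC
    C ↦ BB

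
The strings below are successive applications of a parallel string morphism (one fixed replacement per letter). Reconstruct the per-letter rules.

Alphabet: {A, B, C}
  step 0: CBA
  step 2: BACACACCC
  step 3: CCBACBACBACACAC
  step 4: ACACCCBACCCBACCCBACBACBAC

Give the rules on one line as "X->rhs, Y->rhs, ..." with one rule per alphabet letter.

  step 3 ⇒ step 4: CCBACBACBACACAC ⇒ AC·AC·CC·B·AC·CC·B·AC·CC·B·AC·B·AC·B·AC
    A ↦ B
    B ↦ CC
    C ↦ AC

A->B, B->CC, C->AC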